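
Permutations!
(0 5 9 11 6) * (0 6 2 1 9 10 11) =(0 5 10 11 2 1 9) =[5, 9, 1, 3, 4, 10, 6, 7, 8, 0, 11, 2]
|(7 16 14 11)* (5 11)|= 5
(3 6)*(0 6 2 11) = (0 6 3 2 11) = [6, 1, 11, 2, 4, 5, 3, 7, 8, 9, 10, 0]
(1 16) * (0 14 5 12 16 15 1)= (0 14 5 12 16)(1 15)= [14, 15, 2, 3, 4, 12, 6, 7, 8, 9, 10, 11, 16, 13, 5, 1, 0]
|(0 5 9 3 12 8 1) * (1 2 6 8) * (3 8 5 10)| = |(0 10 3 12 1)(2 6 5 9 8)| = 5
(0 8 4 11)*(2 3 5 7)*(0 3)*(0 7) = (0 8 4 11 3 5)(2 7) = [8, 1, 7, 5, 11, 0, 6, 2, 4, 9, 10, 3]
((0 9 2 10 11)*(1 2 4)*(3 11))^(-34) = (0 3 2 4)(1 9 11 10)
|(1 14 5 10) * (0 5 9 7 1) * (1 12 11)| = 6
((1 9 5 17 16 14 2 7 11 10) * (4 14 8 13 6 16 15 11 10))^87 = (1 10 7 2 14 4 11 15 17 5 9)(6 13 8 16) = ((1 9 5 17 15 11 4 14 2 7 10)(6 16 8 13))^87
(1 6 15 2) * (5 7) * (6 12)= (1 12 6 15 2)(5 7)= [0, 12, 1, 3, 4, 7, 15, 5, 8, 9, 10, 11, 6, 13, 14, 2]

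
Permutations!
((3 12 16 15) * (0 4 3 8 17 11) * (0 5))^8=(0 11 8 16 3)(4 5 17 15 12)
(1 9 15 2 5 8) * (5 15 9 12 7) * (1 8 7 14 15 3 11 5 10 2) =[0, 12, 3, 11, 4, 7, 6, 10, 8, 9, 2, 5, 14, 13, 15, 1] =(1 12 14 15)(2 3 11 5 7 10)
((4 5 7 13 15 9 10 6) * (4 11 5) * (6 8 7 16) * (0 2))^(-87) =((0 2)(5 16 6 11)(7 13 15 9 10 8))^(-87) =(0 2)(5 16 6 11)(7 9)(8 15)(10 13)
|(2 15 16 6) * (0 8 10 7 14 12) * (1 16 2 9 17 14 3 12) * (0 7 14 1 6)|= 18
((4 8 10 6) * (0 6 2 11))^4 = (0 10 6 2 4 11 8)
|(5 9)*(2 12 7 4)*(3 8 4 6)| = 14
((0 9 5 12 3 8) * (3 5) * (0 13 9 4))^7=((0 4)(3 8 13 9)(5 12))^7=(0 4)(3 9 13 8)(5 12)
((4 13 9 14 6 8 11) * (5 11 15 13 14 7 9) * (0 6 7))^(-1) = (0 9 7 14 4 11 5 13 15 8 6)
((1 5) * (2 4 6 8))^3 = (1 5)(2 8 6 4)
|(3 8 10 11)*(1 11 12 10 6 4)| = 6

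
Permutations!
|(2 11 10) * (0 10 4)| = 5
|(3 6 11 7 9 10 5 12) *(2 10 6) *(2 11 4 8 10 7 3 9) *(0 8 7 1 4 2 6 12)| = |(0 8 10 5)(1 4 7 6 2)(3 11)(9 12)| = 20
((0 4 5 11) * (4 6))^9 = ((0 6 4 5 11))^9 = (0 11 5 4 6)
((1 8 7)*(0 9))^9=((0 9)(1 8 7))^9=(0 9)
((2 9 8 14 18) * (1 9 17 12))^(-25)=(1 12 17 2 18 14 8 9)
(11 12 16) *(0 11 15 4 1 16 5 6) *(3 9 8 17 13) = (0 11 12 5 6)(1 16 15 4)(3 9 8 17 13) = [11, 16, 2, 9, 1, 6, 0, 7, 17, 8, 10, 12, 5, 3, 14, 4, 15, 13]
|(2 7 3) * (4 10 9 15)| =12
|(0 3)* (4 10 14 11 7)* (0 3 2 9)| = 15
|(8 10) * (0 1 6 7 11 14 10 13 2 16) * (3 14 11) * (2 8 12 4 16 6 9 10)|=|(0 1 9 10 12 4 16)(2 6 7 3 14)(8 13)|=70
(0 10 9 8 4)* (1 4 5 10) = [1, 4, 2, 3, 0, 10, 6, 7, 5, 8, 9] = (0 1 4)(5 10 9 8)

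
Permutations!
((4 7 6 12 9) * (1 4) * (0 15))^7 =(0 15)(1 4 7 6 12 9)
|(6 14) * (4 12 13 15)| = 4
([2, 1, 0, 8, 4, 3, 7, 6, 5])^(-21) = (8)(0 2)(6 7)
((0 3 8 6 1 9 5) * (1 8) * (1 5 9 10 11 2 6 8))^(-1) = (0 5 3)(1 6 2 11 10)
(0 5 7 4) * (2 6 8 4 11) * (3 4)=[5, 1, 6, 4, 0, 7, 8, 11, 3, 9, 10, 2]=(0 5 7 11 2 6 8 3 4)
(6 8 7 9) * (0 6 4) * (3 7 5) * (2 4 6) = (0 2 4)(3 7 9 6 8 5) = [2, 1, 4, 7, 0, 3, 8, 9, 5, 6]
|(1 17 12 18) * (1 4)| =5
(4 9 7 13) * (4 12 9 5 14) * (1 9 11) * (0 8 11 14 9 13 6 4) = (0 8 11 1 13 12 14)(4 5 9 7 6) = [8, 13, 2, 3, 5, 9, 4, 6, 11, 7, 10, 1, 14, 12, 0]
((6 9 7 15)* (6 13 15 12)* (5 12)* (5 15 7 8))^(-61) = (5 8 9 6 12)(7 13 15)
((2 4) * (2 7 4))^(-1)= (4 7)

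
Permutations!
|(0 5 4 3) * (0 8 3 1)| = |(0 5 4 1)(3 8)| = 4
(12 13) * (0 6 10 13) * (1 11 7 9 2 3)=(0 6 10 13 12)(1 11 7 9 2 3)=[6, 11, 3, 1, 4, 5, 10, 9, 8, 2, 13, 7, 0, 12]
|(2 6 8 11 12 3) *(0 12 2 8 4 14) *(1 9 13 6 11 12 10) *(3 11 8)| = 8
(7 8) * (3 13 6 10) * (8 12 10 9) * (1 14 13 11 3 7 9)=(1 14 13 6)(3 11)(7 12 10)(8 9)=[0, 14, 2, 11, 4, 5, 1, 12, 9, 8, 7, 3, 10, 6, 13]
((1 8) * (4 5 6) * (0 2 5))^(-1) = (0 4 6 5 2)(1 8)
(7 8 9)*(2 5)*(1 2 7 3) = (1 2 5 7 8 9 3) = [0, 2, 5, 1, 4, 7, 6, 8, 9, 3]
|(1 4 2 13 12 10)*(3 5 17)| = |(1 4 2 13 12 10)(3 5 17)| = 6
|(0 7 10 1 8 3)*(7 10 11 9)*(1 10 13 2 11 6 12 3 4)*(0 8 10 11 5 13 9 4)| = 84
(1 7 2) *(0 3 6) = (0 3 6)(1 7 2) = [3, 7, 1, 6, 4, 5, 0, 2]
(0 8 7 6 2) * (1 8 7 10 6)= [7, 8, 0, 3, 4, 5, 2, 1, 10, 9, 6]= (0 7 1 8 10 6 2)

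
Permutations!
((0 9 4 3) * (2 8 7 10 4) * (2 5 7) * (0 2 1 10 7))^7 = (0 9 5)(1 10 4 3 2 8)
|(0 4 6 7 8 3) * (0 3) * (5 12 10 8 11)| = 9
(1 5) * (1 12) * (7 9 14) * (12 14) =[0, 5, 2, 3, 4, 14, 6, 9, 8, 12, 10, 11, 1, 13, 7] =(1 5 14 7 9 12)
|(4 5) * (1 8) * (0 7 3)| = 6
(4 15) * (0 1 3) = (0 1 3)(4 15) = [1, 3, 2, 0, 15, 5, 6, 7, 8, 9, 10, 11, 12, 13, 14, 4]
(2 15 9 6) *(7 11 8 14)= (2 15 9 6)(7 11 8 14)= [0, 1, 15, 3, 4, 5, 2, 11, 14, 6, 10, 8, 12, 13, 7, 9]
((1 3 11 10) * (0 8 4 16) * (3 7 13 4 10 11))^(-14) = (0 10 7 4)(1 13 16 8)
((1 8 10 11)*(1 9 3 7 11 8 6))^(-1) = (1 6)(3 9 11 7)(8 10)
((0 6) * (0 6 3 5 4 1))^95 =(6)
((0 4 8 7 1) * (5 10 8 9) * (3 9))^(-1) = (0 1 7 8 10 5 9 3 4)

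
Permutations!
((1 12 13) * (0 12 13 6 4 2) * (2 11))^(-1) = (0 2 11 4 6 12)(1 13)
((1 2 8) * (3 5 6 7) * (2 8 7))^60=((1 8)(2 7 3 5 6))^60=(8)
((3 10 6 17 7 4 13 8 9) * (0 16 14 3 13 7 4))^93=(0 3 17)(4 16 10)(6 7 14)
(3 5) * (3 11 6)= (3 5 11 6)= [0, 1, 2, 5, 4, 11, 3, 7, 8, 9, 10, 6]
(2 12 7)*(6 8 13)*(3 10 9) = (2 12 7)(3 10 9)(6 8 13) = [0, 1, 12, 10, 4, 5, 8, 2, 13, 3, 9, 11, 7, 6]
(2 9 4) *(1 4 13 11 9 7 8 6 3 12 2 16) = [0, 4, 7, 12, 16, 5, 3, 8, 6, 13, 10, 9, 2, 11, 14, 15, 1] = (1 4 16)(2 7 8 6 3 12)(9 13 11)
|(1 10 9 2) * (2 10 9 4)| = |(1 9 10 4 2)| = 5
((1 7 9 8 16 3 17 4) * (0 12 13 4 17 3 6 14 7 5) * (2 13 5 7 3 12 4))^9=(17)(0 3 16 7)(1 5 14 8)(2 13)(4 12 6 9)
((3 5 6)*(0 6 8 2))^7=(0 6 3 5 8 2)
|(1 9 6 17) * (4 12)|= 4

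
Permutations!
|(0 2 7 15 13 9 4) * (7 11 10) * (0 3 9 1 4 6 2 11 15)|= 8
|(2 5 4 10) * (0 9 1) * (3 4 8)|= 6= |(0 9 1)(2 5 8 3 4 10)|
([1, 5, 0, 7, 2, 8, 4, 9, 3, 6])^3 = [8, 3, 5, 6, 1, 7, 0, 4, 9, 2]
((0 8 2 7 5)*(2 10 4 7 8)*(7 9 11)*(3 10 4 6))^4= ((0 2 8 4 9 11 7 5)(3 10 6))^4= (0 9)(2 11)(3 10 6)(4 5)(7 8)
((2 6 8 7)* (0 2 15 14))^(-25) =((0 2 6 8 7 15 14))^(-25) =(0 8 14 6 15 2 7)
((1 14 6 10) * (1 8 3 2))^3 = (1 10 2 6 3 14 8)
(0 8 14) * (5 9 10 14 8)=(0 5 9 10 14)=[5, 1, 2, 3, 4, 9, 6, 7, 8, 10, 14, 11, 12, 13, 0]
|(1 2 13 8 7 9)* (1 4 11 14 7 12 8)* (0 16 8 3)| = |(0 16 8 12 3)(1 2 13)(4 11 14 7 9)| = 15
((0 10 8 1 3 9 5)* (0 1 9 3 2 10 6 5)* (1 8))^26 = (0 6 5 8 9)(1 10 2)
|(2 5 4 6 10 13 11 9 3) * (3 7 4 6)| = 10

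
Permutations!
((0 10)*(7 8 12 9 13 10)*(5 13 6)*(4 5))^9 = ((0 7 8 12 9 6 4 5 13 10))^9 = (0 10 13 5 4 6 9 12 8 7)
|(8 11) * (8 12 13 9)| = 5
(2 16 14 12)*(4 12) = (2 16 14 4 12) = [0, 1, 16, 3, 12, 5, 6, 7, 8, 9, 10, 11, 2, 13, 4, 15, 14]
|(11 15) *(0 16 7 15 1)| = |(0 16 7 15 11 1)| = 6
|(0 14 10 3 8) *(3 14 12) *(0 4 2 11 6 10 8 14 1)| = 11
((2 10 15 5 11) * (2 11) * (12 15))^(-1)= ((2 10 12 15 5))^(-1)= (2 5 15 12 10)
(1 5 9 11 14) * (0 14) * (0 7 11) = (0 14 1 5 9)(7 11) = [14, 5, 2, 3, 4, 9, 6, 11, 8, 0, 10, 7, 12, 13, 1]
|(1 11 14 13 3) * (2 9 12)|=|(1 11 14 13 3)(2 9 12)|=15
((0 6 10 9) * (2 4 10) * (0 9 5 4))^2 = (0 2 6)(4 5 10)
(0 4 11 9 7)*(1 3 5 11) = (0 4 1 3 5 11 9 7) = [4, 3, 2, 5, 1, 11, 6, 0, 8, 7, 10, 9]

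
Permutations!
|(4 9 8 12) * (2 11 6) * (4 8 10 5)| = |(2 11 6)(4 9 10 5)(8 12)| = 12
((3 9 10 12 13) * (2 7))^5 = (13)(2 7)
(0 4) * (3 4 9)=(0 9 3 4)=[9, 1, 2, 4, 0, 5, 6, 7, 8, 3]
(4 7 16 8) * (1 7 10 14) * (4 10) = (1 7 16 8 10 14) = [0, 7, 2, 3, 4, 5, 6, 16, 10, 9, 14, 11, 12, 13, 1, 15, 8]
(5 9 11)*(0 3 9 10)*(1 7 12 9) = (0 3 1 7 12 9 11 5 10) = [3, 7, 2, 1, 4, 10, 6, 12, 8, 11, 0, 5, 9]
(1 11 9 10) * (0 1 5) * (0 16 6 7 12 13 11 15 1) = (1 15)(5 16 6 7 12 13 11 9 10) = [0, 15, 2, 3, 4, 16, 7, 12, 8, 10, 5, 9, 13, 11, 14, 1, 6]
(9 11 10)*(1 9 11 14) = (1 9 14)(10 11) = [0, 9, 2, 3, 4, 5, 6, 7, 8, 14, 11, 10, 12, 13, 1]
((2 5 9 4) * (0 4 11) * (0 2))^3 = (0 4)(2 11 9 5)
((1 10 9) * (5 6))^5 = (1 9 10)(5 6)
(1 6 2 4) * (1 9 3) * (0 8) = (0 8)(1 6 2 4 9 3) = [8, 6, 4, 1, 9, 5, 2, 7, 0, 3]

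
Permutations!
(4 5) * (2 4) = [0, 1, 4, 3, 5, 2] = (2 4 5)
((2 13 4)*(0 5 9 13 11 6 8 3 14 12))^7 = ((0 5 9 13 4 2 11 6 8 3 14 12))^7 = (0 6 9 3 4 12 11 5 8 13 14 2)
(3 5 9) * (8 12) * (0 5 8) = (0 5 9 3 8 12) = [5, 1, 2, 8, 4, 9, 6, 7, 12, 3, 10, 11, 0]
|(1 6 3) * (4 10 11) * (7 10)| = |(1 6 3)(4 7 10 11)| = 12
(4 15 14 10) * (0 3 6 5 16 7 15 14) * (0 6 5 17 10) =[3, 1, 2, 5, 14, 16, 17, 15, 8, 9, 4, 11, 12, 13, 0, 6, 7, 10] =(0 3 5 16 7 15 6 17 10 4 14)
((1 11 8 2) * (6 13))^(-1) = (1 2 8 11)(6 13)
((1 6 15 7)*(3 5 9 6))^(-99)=((1 3 5 9 6 15 7))^(-99)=(1 7 15 6 9 5 3)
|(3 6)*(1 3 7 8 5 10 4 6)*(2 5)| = 14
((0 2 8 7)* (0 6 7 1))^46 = (0 8)(1 2)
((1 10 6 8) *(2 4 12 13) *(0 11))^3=((0 11)(1 10 6 8)(2 4 12 13))^3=(0 11)(1 8 6 10)(2 13 12 4)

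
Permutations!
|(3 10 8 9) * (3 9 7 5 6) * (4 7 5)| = 10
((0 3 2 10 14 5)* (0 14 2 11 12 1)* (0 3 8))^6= ((0 8)(1 3 11 12)(2 10)(5 14))^6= (14)(1 11)(3 12)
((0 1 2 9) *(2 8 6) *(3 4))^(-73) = ((0 1 8 6 2 9)(3 4))^(-73) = (0 9 2 6 8 1)(3 4)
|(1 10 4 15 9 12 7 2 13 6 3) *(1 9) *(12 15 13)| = |(1 10 4 13 6 3 9 15)(2 12 7)| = 24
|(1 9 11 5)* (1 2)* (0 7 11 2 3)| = 15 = |(0 7 11 5 3)(1 9 2)|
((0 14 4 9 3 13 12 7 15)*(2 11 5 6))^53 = ((0 14 4 9 3 13 12 7 15)(2 11 5 6))^53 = (0 15 7 12 13 3 9 4 14)(2 11 5 6)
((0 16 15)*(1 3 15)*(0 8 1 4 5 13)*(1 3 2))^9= (0 13 5 4 16)(1 2)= ((0 16 4 5 13)(1 2)(3 15 8))^9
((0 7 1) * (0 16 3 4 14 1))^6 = (1 16 3 4 14)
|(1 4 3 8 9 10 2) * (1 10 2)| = |(1 4 3 8 9 2 10)| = 7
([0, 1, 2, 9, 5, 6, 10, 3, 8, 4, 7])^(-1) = [0, 1, 2, 7, 9, 4, 5, 10, 8, 3, 6]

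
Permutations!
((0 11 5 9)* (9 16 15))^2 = (0 5 15)(9 11 16)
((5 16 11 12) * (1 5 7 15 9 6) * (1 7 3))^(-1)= ((1 5 16 11 12 3)(6 7 15 9))^(-1)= (1 3 12 11 16 5)(6 9 15 7)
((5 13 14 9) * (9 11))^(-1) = (5 9 11 14 13)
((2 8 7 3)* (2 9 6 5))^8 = ((2 8 7 3 9 6 5))^8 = (2 8 7 3 9 6 5)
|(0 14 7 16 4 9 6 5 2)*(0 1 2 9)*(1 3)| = 15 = |(0 14 7 16 4)(1 2 3)(5 9 6)|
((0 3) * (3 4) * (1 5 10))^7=((0 4 3)(1 5 10))^7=(0 4 3)(1 5 10)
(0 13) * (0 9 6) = (0 13 9 6) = [13, 1, 2, 3, 4, 5, 0, 7, 8, 6, 10, 11, 12, 9]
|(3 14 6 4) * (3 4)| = |(3 14 6)| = 3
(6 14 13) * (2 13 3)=(2 13 6 14 3)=[0, 1, 13, 2, 4, 5, 14, 7, 8, 9, 10, 11, 12, 6, 3]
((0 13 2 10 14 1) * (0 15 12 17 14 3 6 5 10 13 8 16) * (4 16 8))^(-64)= (0 16 4)(1 15 12 17 14)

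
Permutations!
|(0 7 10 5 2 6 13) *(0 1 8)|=9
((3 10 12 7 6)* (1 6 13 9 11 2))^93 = (1 10 13 2 3 7 11 6 12 9)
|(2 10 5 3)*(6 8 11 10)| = |(2 6 8 11 10 5 3)| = 7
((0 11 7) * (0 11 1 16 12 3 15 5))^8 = ((0 1 16 12 3 15 5)(7 11))^8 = (0 1 16 12 3 15 5)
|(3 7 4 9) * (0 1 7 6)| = 7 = |(0 1 7 4 9 3 6)|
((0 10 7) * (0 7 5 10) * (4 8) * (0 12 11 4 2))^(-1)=((0 12 11 4 8 2)(5 10))^(-1)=(0 2 8 4 11 12)(5 10)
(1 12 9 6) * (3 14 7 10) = [0, 12, 2, 14, 4, 5, 1, 10, 8, 6, 3, 11, 9, 13, 7] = (1 12 9 6)(3 14 7 10)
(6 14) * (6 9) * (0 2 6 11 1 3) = (0 2 6 14 9 11 1 3) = [2, 3, 6, 0, 4, 5, 14, 7, 8, 11, 10, 1, 12, 13, 9]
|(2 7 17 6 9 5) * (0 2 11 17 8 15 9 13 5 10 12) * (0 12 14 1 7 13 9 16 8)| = |(0 2 13 5 11 17 6 9 10 14 1 7)(8 15 16)| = 12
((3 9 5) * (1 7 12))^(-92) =(1 7 12)(3 9 5) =((1 7 12)(3 9 5))^(-92)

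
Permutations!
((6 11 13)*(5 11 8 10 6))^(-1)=((5 11 13)(6 8 10))^(-1)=(5 13 11)(6 10 8)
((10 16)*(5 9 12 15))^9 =(5 9 12 15)(10 16)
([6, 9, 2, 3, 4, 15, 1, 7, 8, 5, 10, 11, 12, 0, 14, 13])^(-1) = (0 13 15 5 9 1 6)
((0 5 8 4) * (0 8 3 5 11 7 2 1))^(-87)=((0 11 7 2 1)(3 5)(4 8))^(-87)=(0 2 11 1 7)(3 5)(4 8)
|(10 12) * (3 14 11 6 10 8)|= 7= |(3 14 11 6 10 12 8)|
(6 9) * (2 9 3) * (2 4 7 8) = (2 9 6 3 4 7 8) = [0, 1, 9, 4, 7, 5, 3, 8, 2, 6]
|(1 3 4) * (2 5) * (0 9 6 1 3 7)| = 10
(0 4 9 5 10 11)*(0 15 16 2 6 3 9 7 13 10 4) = (2 6 3 9 5 4 7 13 10 11 15 16) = [0, 1, 6, 9, 7, 4, 3, 13, 8, 5, 11, 15, 12, 10, 14, 16, 2]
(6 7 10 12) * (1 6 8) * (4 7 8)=(1 6 8)(4 7 10 12)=[0, 6, 2, 3, 7, 5, 8, 10, 1, 9, 12, 11, 4]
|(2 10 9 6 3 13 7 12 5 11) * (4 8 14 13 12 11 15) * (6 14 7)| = 14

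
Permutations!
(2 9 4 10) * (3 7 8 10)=(2 9 4 3 7 8 10)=[0, 1, 9, 7, 3, 5, 6, 8, 10, 4, 2]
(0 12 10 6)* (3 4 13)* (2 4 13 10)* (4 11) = (0 12 2 11 4 10 6)(3 13) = [12, 1, 11, 13, 10, 5, 0, 7, 8, 9, 6, 4, 2, 3]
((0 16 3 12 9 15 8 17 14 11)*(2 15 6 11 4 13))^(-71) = (0 11 6 9 12 3 16)(2 13 4 14 17 8 15)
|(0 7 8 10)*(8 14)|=5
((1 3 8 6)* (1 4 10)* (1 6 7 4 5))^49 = (1 3 8 7 4 10 6 5) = ((1 3 8 7 4 10 6 5))^49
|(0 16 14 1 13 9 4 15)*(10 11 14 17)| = |(0 16 17 10 11 14 1 13 9 4 15)| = 11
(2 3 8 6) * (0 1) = (0 1)(2 3 8 6) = [1, 0, 3, 8, 4, 5, 2, 7, 6]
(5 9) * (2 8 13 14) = (2 8 13 14)(5 9) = [0, 1, 8, 3, 4, 9, 6, 7, 13, 5, 10, 11, 12, 14, 2]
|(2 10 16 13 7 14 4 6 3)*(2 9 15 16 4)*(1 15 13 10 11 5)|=|(1 15 16 10 4 6 3 9 13 7 14 2 11 5)|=14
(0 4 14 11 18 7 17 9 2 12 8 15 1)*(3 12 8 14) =(0 4 3 12 14 11 18 7 17 9 2 8 15 1) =[4, 0, 8, 12, 3, 5, 6, 17, 15, 2, 10, 18, 14, 13, 11, 1, 16, 9, 7]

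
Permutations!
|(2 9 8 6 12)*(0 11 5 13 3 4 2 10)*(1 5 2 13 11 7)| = 33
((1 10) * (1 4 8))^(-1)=(1 8 4 10)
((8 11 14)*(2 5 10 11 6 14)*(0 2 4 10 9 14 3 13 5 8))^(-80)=((0 2 8 6 3 13 5 9 14)(4 10 11))^(-80)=(0 2 8 6 3 13 5 9 14)(4 10 11)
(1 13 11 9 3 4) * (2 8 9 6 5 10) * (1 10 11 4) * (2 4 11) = (1 13 11 6 5 2 8 9 3)(4 10) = [0, 13, 8, 1, 10, 2, 5, 7, 9, 3, 4, 6, 12, 11]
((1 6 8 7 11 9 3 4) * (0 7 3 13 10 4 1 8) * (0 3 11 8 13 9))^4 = ((0 7 8 11)(1 6 3)(4 13 10))^4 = (1 6 3)(4 13 10)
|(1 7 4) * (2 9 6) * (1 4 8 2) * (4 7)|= 7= |(1 4 7 8 2 9 6)|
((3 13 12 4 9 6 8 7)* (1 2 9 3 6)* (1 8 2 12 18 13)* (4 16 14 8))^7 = ((1 12 16 14 8 7 6 2 9 4 3)(13 18))^7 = (1 2 14 3 6 16 4 7 12 9 8)(13 18)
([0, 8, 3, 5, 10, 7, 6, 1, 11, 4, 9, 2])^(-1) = (1 7 5 3 2 11 8)(4 9 10)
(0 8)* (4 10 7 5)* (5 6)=(0 8)(4 10 7 6 5)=[8, 1, 2, 3, 10, 4, 5, 6, 0, 9, 7]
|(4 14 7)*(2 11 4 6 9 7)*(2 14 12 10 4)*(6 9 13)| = |(14)(2 11)(4 12 10)(6 13)(7 9)| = 6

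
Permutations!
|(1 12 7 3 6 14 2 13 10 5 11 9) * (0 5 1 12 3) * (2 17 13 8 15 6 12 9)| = |(0 5 11 2 8 15 6 14 17 13 10 1 3 12 7)| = 15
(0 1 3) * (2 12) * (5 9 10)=[1, 3, 12, 0, 4, 9, 6, 7, 8, 10, 5, 11, 2]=(0 1 3)(2 12)(5 9 10)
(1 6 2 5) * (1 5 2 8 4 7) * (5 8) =(1 6 5 8 4 7) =[0, 6, 2, 3, 7, 8, 5, 1, 4]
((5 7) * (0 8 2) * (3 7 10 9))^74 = ((0 8 2)(3 7 5 10 9))^74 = (0 2 8)(3 9 10 5 7)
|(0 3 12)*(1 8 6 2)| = 12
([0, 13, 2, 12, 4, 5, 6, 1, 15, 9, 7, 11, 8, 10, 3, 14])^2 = (1 10)(3 8 14 12 15)(7 13)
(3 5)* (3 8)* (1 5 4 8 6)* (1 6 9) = (1 5 9)(3 4 8) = [0, 5, 2, 4, 8, 9, 6, 7, 3, 1]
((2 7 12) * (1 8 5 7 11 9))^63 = (1 9 11 2 12 7 5 8)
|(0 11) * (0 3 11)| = 2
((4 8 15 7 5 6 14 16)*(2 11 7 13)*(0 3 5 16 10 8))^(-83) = (0 3 5 6 14 10 8 15 13 2 11 7 16 4)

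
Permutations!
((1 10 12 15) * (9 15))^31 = (1 10 12 9 15)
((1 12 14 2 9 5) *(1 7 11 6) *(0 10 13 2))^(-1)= (0 14 12 1 6 11 7 5 9 2 13 10)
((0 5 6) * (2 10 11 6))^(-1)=((0 5 2 10 11 6))^(-1)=(0 6 11 10 2 5)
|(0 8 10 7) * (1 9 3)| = |(0 8 10 7)(1 9 3)| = 12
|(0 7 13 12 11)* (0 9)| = 6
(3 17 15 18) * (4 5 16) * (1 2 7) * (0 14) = (0 14)(1 2 7)(3 17 15 18)(4 5 16) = [14, 2, 7, 17, 5, 16, 6, 1, 8, 9, 10, 11, 12, 13, 0, 18, 4, 15, 3]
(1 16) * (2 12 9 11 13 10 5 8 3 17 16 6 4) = (1 6 4 2 12 9 11 13 10 5 8 3 17 16) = [0, 6, 12, 17, 2, 8, 4, 7, 3, 11, 5, 13, 9, 10, 14, 15, 1, 16]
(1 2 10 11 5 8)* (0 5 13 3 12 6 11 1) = (0 5 8)(1 2 10)(3 12 6 11 13) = [5, 2, 10, 12, 4, 8, 11, 7, 0, 9, 1, 13, 6, 3]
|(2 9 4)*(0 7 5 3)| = 12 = |(0 7 5 3)(2 9 4)|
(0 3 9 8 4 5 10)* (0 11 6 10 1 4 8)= (0 3 9)(1 4 5)(6 10 11)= [3, 4, 2, 9, 5, 1, 10, 7, 8, 0, 11, 6]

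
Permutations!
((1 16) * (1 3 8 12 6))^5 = ((1 16 3 8 12 6))^5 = (1 6 12 8 3 16)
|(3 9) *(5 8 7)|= 6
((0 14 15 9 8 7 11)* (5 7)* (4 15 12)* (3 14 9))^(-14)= (0 7 8)(3 14 12 4 15)(5 9 11)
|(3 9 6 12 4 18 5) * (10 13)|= 14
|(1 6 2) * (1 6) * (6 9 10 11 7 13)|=7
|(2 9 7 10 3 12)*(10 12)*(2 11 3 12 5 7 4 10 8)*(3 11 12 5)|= 8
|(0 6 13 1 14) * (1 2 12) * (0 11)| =8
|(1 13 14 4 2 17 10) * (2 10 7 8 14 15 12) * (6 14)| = |(1 13 15 12 2 17 7 8 6 14 4 10)| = 12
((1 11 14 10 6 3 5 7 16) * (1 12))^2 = ((1 11 14 10 6 3 5 7 16 12))^2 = (1 14 6 5 16)(3 7 12 11 10)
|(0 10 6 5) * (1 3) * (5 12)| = 10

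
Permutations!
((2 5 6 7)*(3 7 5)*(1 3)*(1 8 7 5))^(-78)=(8)(1 5)(3 6)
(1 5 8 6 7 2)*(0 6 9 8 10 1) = [6, 5, 0, 3, 4, 10, 7, 2, 9, 8, 1] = (0 6 7 2)(1 5 10)(8 9)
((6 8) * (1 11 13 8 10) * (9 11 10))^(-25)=((1 10)(6 9 11 13 8))^(-25)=(13)(1 10)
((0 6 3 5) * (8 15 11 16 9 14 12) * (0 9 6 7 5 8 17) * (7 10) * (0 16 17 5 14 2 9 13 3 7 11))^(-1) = (0 15 8 3 13 5 12 14 7 6 16 17 11 10)(2 9)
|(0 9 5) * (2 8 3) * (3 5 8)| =4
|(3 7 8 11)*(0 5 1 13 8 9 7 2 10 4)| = 10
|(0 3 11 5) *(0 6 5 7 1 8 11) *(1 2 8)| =4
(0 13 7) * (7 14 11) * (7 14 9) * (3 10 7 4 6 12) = [13, 1, 2, 10, 6, 5, 12, 0, 8, 4, 7, 14, 3, 9, 11] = (0 13 9 4 6 12 3 10 7)(11 14)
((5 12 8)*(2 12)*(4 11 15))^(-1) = (2 5 8 12)(4 15 11)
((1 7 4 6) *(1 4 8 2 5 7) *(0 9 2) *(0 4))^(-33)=((0 9 2 5 7 8 4 6))^(-33)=(0 6 4 8 7 5 2 9)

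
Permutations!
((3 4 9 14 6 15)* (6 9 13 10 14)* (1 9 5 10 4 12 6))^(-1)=((1 9)(3 12 6 15)(4 13)(5 10 14))^(-1)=(1 9)(3 15 6 12)(4 13)(5 14 10)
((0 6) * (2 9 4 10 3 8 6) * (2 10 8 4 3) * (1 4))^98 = ((0 10 2 9 3 1 4 8 6))^98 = (0 6 8 4 1 3 9 2 10)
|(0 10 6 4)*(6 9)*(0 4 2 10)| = 4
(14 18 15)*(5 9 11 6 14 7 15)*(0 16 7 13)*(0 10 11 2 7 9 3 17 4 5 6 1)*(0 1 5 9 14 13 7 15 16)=(2 15 7 16 14 18 6 13 10 11 5 3 17 4 9)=[0, 1, 15, 17, 9, 3, 13, 16, 8, 2, 11, 5, 12, 10, 18, 7, 14, 4, 6]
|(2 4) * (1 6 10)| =6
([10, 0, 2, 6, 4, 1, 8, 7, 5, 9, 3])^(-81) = [6, 3, 2, 5, 4, 10, 1, 7, 0, 9, 8]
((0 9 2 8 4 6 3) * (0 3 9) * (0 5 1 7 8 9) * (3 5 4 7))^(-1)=((0 4 6)(1 3 5)(2 9)(7 8))^(-1)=(0 6 4)(1 5 3)(2 9)(7 8)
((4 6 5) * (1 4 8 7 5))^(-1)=((1 4 6)(5 8 7))^(-1)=(1 6 4)(5 7 8)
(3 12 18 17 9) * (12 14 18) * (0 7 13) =(0 7 13)(3 14 18 17 9) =[7, 1, 2, 14, 4, 5, 6, 13, 8, 3, 10, 11, 12, 0, 18, 15, 16, 9, 17]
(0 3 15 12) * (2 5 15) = (0 3 2 5 15 12) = [3, 1, 5, 2, 4, 15, 6, 7, 8, 9, 10, 11, 0, 13, 14, 12]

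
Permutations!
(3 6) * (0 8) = (0 8)(3 6) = [8, 1, 2, 6, 4, 5, 3, 7, 0]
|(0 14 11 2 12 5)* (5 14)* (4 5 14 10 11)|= 4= |(0 14 4 5)(2 12 10 11)|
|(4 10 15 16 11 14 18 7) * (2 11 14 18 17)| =10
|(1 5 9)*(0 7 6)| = 3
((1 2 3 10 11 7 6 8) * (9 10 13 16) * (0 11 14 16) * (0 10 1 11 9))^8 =((0 9 1 2 3 13 10 14 16)(6 8 11 7))^8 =(0 16 14 10 13 3 2 1 9)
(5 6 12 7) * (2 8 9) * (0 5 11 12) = (0 5 6)(2 8 9)(7 11 12) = [5, 1, 8, 3, 4, 6, 0, 11, 9, 2, 10, 12, 7]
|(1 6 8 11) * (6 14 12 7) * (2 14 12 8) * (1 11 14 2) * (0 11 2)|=12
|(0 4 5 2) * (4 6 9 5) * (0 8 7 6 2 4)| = |(0 2 8 7 6 9 5 4)| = 8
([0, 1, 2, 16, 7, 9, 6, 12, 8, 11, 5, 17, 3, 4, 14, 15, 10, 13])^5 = (3 11 12 9 7 5 4 10 13 16 17)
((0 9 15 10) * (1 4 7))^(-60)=(15)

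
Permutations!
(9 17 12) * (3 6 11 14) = (3 6 11 14)(9 17 12) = [0, 1, 2, 6, 4, 5, 11, 7, 8, 17, 10, 14, 9, 13, 3, 15, 16, 12]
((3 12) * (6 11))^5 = ((3 12)(6 11))^5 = (3 12)(6 11)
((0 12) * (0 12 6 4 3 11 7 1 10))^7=(12)(0 10 1 7 11 3 4 6)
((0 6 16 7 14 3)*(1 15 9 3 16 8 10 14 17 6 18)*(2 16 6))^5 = (0 3 9 15 1 18)(2 16 7 17)(6 8 10 14)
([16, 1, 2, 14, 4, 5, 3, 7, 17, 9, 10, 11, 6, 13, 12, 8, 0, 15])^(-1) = [16, 1, 2, 6, 4, 5, 12, 7, 15, 9, 10, 11, 14, 13, 3, 17, 0, 8]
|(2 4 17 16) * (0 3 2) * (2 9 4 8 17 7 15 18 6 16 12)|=|(0 3 9 4 7 15 18 6 16)(2 8 17 12)|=36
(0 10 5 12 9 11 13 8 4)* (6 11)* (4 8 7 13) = (0 10 5 12 9 6 11 4)(7 13) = [10, 1, 2, 3, 0, 12, 11, 13, 8, 6, 5, 4, 9, 7]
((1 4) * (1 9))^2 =(1 9 4)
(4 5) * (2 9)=(2 9)(4 5)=[0, 1, 9, 3, 5, 4, 6, 7, 8, 2]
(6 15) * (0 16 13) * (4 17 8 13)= (0 16 4 17 8 13)(6 15)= [16, 1, 2, 3, 17, 5, 15, 7, 13, 9, 10, 11, 12, 0, 14, 6, 4, 8]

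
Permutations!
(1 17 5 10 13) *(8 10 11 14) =(1 17 5 11 14 8 10 13) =[0, 17, 2, 3, 4, 11, 6, 7, 10, 9, 13, 14, 12, 1, 8, 15, 16, 5]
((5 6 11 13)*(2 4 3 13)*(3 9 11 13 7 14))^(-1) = (2 11 9 4)(3 14 7)(5 13 6)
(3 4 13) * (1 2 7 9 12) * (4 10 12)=(1 2 7 9 4 13 3 10 12)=[0, 2, 7, 10, 13, 5, 6, 9, 8, 4, 12, 11, 1, 3]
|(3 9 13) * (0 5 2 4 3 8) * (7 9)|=9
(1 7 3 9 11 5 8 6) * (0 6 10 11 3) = (0 6 1 7)(3 9)(5 8 10 11) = [6, 7, 2, 9, 4, 8, 1, 0, 10, 3, 11, 5]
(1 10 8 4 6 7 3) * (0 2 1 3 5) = (0 2 1 10 8 4 6 7 5) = [2, 10, 1, 3, 6, 0, 7, 5, 4, 9, 8]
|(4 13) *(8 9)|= 2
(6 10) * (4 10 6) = [0, 1, 2, 3, 10, 5, 6, 7, 8, 9, 4] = (4 10)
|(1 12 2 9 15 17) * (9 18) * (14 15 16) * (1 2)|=|(1 12)(2 18 9 16 14 15 17)|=14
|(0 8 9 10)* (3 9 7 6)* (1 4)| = 14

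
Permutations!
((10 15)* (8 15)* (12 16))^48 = (16)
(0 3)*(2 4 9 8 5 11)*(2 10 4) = (0 3)(4 9 8 5 11 10) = [3, 1, 2, 0, 9, 11, 6, 7, 5, 8, 4, 10]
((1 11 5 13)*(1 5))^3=(1 11)(5 13)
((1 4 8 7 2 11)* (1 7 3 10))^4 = ((1 4 8 3 10)(2 11 7))^4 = (1 10 3 8 4)(2 11 7)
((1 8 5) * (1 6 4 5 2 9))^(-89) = ((1 8 2 9)(4 5 6))^(-89) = (1 9 2 8)(4 5 6)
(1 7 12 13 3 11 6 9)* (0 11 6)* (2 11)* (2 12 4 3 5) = [12, 7, 11, 6, 3, 2, 9, 4, 8, 1, 10, 0, 13, 5] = (0 12 13 5 2 11)(1 7 4 3 6 9)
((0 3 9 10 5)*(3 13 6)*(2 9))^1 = ((0 13 6 3 2 9 10 5))^1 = (0 13 6 3 2 9 10 5)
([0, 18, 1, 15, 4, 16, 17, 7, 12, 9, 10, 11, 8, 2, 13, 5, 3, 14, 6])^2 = [0, 6, 18, 5, 4, 3, 14, 7, 8, 9, 10, 11, 12, 1, 2, 16, 15, 13, 17]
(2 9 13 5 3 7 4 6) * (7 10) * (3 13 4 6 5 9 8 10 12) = (2 8 10 7 6)(3 12)(4 5 13 9) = [0, 1, 8, 12, 5, 13, 2, 6, 10, 4, 7, 11, 3, 9]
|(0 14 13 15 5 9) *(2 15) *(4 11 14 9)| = 14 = |(0 9)(2 15 5 4 11 14 13)|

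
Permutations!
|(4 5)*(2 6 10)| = |(2 6 10)(4 5)| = 6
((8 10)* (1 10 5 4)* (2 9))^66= ((1 10 8 5 4)(2 9))^66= (1 10 8 5 4)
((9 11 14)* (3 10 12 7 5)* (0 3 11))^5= ((0 3 10 12 7 5 11 14 9))^5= (0 5 3 11 10 14 12 9 7)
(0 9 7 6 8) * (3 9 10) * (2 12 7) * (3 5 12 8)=[10, 1, 8, 9, 4, 12, 3, 6, 0, 2, 5, 11, 7]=(0 10 5 12 7 6 3 9 2 8)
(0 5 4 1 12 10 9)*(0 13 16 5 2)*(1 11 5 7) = (0 2)(1 12 10 9 13 16 7)(4 11 5) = [2, 12, 0, 3, 11, 4, 6, 1, 8, 13, 9, 5, 10, 16, 14, 15, 7]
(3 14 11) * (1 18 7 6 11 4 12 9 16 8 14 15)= (1 18 7 6 11 3 15)(4 12 9 16 8 14)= [0, 18, 2, 15, 12, 5, 11, 6, 14, 16, 10, 3, 9, 13, 4, 1, 8, 17, 7]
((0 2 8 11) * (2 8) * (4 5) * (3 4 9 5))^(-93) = ((0 8 11)(3 4)(5 9))^(-93) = (11)(3 4)(5 9)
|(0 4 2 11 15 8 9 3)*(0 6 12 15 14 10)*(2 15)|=12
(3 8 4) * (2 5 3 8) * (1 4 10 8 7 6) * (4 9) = (1 9 4 7 6)(2 5 3)(8 10) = [0, 9, 5, 2, 7, 3, 1, 6, 10, 4, 8]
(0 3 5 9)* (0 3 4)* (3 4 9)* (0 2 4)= (0 9)(2 4)(3 5)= [9, 1, 4, 5, 2, 3, 6, 7, 8, 0]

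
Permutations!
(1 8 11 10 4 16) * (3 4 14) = (1 8 11 10 14 3 4 16) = [0, 8, 2, 4, 16, 5, 6, 7, 11, 9, 14, 10, 12, 13, 3, 15, 1]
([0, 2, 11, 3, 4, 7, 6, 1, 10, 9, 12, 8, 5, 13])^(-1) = (13)(1 7 5 12 10 8 11 2)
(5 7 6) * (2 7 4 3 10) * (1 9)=[0, 9, 7, 10, 3, 4, 5, 6, 8, 1, 2]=(1 9)(2 7 6 5 4 3 10)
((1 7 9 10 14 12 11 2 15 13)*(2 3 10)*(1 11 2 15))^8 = (1 14 11 9 2 10 13 7 12 3 15)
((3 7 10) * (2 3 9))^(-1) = (2 9 10 7 3)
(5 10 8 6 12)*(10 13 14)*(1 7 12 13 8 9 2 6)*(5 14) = (1 7 12 14 10 9 2 6 13 5 8) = [0, 7, 6, 3, 4, 8, 13, 12, 1, 2, 9, 11, 14, 5, 10]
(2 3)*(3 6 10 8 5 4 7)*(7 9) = (2 6 10 8 5 4 9 7 3) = [0, 1, 6, 2, 9, 4, 10, 3, 5, 7, 8]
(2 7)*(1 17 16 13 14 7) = (1 17 16 13 14 7 2) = [0, 17, 1, 3, 4, 5, 6, 2, 8, 9, 10, 11, 12, 14, 7, 15, 13, 16]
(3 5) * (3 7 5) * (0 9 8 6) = (0 9 8 6)(5 7) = [9, 1, 2, 3, 4, 7, 0, 5, 6, 8]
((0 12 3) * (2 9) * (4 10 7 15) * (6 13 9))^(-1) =((0 12 3)(2 6 13 9)(4 10 7 15))^(-1) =(0 3 12)(2 9 13 6)(4 15 7 10)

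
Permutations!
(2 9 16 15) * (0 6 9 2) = [6, 1, 2, 3, 4, 5, 9, 7, 8, 16, 10, 11, 12, 13, 14, 0, 15] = (0 6 9 16 15)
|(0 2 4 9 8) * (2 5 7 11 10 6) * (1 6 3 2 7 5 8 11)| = |(0 8)(1 6 7)(2 4 9 11 10 3)| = 6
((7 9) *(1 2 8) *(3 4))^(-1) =((1 2 8)(3 4)(7 9))^(-1) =(1 8 2)(3 4)(7 9)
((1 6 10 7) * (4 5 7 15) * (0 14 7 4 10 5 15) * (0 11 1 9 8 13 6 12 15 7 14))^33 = ((1 12 15 10 11)(4 7 9 8 13 6 5))^33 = (1 10 12 11 15)(4 6 8 7 5 13 9)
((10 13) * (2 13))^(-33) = (13)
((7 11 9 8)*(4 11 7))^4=((4 11 9 8))^4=(11)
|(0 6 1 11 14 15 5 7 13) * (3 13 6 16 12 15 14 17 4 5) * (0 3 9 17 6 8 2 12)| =|(0 16)(1 11 6)(2 12 15 9 17 4 5 7 8)(3 13)| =18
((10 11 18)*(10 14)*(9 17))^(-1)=(9 17)(10 14 18 11)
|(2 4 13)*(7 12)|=6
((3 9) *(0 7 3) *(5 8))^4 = (9)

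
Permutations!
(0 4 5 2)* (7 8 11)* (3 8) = (0 4 5 2)(3 8 11 7) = [4, 1, 0, 8, 5, 2, 6, 3, 11, 9, 10, 7]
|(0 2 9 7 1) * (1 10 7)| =|(0 2 9 1)(7 10)| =4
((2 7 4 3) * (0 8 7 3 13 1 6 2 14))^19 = (0 14 3 2 6 1 13 4 7 8)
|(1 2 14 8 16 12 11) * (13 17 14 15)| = 10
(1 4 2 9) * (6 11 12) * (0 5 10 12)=[5, 4, 9, 3, 2, 10, 11, 7, 8, 1, 12, 0, 6]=(0 5 10 12 6 11)(1 4 2 9)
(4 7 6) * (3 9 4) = (3 9 4 7 6) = [0, 1, 2, 9, 7, 5, 3, 6, 8, 4]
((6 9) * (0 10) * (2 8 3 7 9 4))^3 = (0 10)(2 7 4 3 6 8 9)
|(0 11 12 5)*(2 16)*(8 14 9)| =12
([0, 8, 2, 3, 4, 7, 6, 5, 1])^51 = (1 8)(5 7)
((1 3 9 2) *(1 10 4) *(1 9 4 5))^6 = (1 5 10 2 9 4 3)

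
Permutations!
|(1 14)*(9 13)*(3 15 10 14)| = |(1 3 15 10 14)(9 13)| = 10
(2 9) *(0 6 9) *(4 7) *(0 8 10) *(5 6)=(0 5 6 9 2 8 10)(4 7)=[5, 1, 8, 3, 7, 6, 9, 4, 10, 2, 0]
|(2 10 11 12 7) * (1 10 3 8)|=|(1 10 11 12 7 2 3 8)|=8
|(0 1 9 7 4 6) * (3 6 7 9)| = 4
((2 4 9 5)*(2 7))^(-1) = ((2 4 9 5 7))^(-1) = (2 7 5 9 4)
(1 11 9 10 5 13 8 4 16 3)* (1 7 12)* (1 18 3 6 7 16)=[0, 11, 2, 16, 1, 13, 7, 12, 4, 10, 5, 9, 18, 8, 14, 15, 6, 17, 3]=(1 11 9 10 5 13 8 4)(3 16 6 7 12 18)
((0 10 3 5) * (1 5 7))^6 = ((0 10 3 7 1 5))^6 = (10)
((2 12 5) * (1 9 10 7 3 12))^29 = ((1 9 10 7 3 12 5 2))^29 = (1 12 10 2 3 9 5 7)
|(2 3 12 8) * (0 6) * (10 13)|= 4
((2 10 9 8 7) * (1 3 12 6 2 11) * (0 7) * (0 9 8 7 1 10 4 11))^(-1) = (0 7 9 8 10 11 4 2 6 12 3 1)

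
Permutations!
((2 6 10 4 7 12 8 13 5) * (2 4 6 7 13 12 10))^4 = (4 13 5)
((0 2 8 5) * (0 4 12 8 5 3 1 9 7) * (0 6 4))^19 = ((0 2 5)(1 9 7 6 4 12 8 3))^19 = (0 2 5)(1 6 8 9 4 3 7 12)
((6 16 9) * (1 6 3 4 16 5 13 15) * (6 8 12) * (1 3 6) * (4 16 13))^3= ((1 8 12)(3 16 9 6 5 4 13 15))^3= (3 6 13 16 5 15 9 4)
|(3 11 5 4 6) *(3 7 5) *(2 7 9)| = 6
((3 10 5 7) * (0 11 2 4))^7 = ((0 11 2 4)(3 10 5 7))^7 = (0 4 2 11)(3 7 5 10)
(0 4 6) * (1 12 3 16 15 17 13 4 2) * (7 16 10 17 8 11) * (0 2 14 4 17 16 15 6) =(0 14 4)(1 12 3 10 16 6 2)(7 15 8 11)(13 17) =[14, 12, 1, 10, 0, 5, 2, 15, 11, 9, 16, 7, 3, 17, 4, 8, 6, 13]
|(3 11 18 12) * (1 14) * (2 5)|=4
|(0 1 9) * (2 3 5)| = 3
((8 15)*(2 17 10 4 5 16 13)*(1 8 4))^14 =((1 8 15 4 5 16 13 2 17 10))^14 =(1 5 17 15 13)(2 8 16 10 4)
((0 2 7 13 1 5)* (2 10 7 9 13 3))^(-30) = ((0 10 7 3 2 9 13 1 5))^(-30) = (0 13 3)(1 2 10)(5 9 7)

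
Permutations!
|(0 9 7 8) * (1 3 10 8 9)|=10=|(0 1 3 10 8)(7 9)|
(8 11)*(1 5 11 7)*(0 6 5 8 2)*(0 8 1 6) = (2 8 7 6 5 11) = [0, 1, 8, 3, 4, 11, 5, 6, 7, 9, 10, 2]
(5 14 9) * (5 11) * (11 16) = (5 14 9 16 11) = [0, 1, 2, 3, 4, 14, 6, 7, 8, 16, 10, 5, 12, 13, 9, 15, 11]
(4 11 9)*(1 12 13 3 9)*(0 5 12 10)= (0 5 12 13 3 9 4 11 1 10)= [5, 10, 2, 9, 11, 12, 6, 7, 8, 4, 0, 1, 13, 3]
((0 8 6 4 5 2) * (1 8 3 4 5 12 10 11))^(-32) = ((0 3 4 12 10 11 1 8 6 5 2))^(-32) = (0 3 4 12 10 11 1 8 6 5 2)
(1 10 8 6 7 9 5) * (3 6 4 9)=(1 10 8 4 9 5)(3 6 7)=[0, 10, 2, 6, 9, 1, 7, 3, 4, 5, 8]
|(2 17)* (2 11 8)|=|(2 17 11 8)|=4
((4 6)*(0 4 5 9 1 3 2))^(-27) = ((0 4 6 5 9 1 3 2))^(-27) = (0 1 6 2 9 4 3 5)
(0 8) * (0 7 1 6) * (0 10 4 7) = [8, 6, 2, 3, 7, 5, 10, 1, 0, 9, 4] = (0 8)(1 6 10 4 7)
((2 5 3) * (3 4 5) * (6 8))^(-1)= ((2 3)(4 5)(6 8))^(-1)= (2 3)(4 5)(6 8)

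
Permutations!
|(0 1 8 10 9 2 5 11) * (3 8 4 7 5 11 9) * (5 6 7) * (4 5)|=6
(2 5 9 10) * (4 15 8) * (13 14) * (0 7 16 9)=(0 7 16 9 10 2 5)(4 15 8)(13 14)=[7, 1, 5, 3, 15, 0, 6, 16, 4, 10, 2, 11, 12, 14, 13, 8, 9]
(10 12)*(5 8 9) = (5 8 9)(10 12) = [0, 1, 2, 3, 4, 8, 6, 7, 9, 5, 12, 11, 10]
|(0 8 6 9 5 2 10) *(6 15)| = 8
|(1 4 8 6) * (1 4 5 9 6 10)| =7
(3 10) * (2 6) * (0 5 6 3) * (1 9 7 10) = (0 5 6 2 3 1 9 7 10) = [5, 9, 3, 1, 4, 6, 2, 10, 8, 7, 0]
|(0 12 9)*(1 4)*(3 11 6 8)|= |(0 12 9)(1 4)(3 11 6 8)|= 12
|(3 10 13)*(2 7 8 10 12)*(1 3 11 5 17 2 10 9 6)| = |(1 3 12 10 13 11 5 17 2 7 8 9 6)| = 13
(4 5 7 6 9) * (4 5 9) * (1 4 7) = (1 4 9 5)(6 7) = [0, 4, 2, 3, 9, 1, 7, 6, 8, 5]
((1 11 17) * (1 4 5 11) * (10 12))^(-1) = ((4 5 11 17)(10 12))^(-1) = (4 17 11 5)(10 12)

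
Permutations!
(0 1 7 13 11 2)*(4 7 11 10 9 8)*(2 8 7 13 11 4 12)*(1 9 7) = (0 9 1 4 13 10 7 11 8 12 2) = [9, 4, 0, 3, 13, 5, 6, 11, 12, 1, 7, 8, 2, 10]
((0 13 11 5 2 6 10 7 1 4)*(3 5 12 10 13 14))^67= ((0 14 3 5 2 6 13 11 12 10 7 1 4))^67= (0 3 2 13 12 7 4 14 5 6 11 10 1)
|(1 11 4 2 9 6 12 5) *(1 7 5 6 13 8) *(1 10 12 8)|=12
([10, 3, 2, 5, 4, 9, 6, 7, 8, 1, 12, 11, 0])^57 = [0, 3, 2, 5, 4, 9, 6, 7, 8, 1, 10, 11, 12]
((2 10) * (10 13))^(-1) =((2 13 10))^(-1) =(2 10 13)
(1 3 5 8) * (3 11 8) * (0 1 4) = (0 1 11 8 4)(3 5) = [1, 11, 2, 5, 0, 3, 6, 7, 4, 9, 10, 8]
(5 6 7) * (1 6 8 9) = (1 6 7 5 8 9) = [0, 6, 2, 3, 4, 8, 7, 5, 9, 1]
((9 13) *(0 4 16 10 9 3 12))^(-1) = (0 12 3 13 9 10 16 4)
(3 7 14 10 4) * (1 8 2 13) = (1 8 2 13)(3 7 14 10 4) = [0, 8, 13, 7, 3, 5, 6, 14, 2, 9, 4, 11, 12, 1, 10]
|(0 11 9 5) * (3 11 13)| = |(0 13 3 11 9 5)| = 6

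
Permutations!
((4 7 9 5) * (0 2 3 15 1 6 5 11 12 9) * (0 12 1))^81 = ((0 2 3 15)(1 6 5 4 7 12 9 11))^81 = (0 2 3 15)(1 6 5 4 7 12 9 11)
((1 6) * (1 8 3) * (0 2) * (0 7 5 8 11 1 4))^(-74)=((0 2 7 5 8 3 4)(1 6 11))^(-74)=(0 5 4 7 3 2 8)(1 6 11)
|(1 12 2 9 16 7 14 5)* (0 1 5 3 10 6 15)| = 12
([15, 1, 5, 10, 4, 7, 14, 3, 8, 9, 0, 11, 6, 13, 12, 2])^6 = [10, 1, 15, 7, 4, 2, 6, 5, 8, 9, 3, 11, 12, 13, 14, 0]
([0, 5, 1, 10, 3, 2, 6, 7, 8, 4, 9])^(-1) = (1 2 5)(3 4 9 10)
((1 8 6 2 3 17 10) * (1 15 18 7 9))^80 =(1 2 10 7 8 3 15 9 6 17 18)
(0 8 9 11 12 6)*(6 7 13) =(0 8 9 11 12 7 13 6) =[8, 1, 2, 3, 4, 5, 0, 13, 9, 11, 10, 12, 7, 6]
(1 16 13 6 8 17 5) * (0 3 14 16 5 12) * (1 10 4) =[3, 5, 2, 14, 1, 10, 8, 7, 17, 9, 4, 11, 0, 6, 16, 15, 13, 12] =(0 3 14 16 13 6 8 17 12)(1 5 10 4)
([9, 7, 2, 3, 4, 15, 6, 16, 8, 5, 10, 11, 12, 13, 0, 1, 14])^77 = [7, 9, 2, 3, 4, 14, 6, 5, 8, 16, 10, 11, 12, 13, 1, 0, 15]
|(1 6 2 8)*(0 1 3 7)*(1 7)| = 10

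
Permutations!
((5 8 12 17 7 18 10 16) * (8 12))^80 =((5 12 17 7 18 10 16))^80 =(5 7 16 17 10 12 18)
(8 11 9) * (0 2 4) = (0 2 4)(8 11 9) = [2, 1, 4, 3, 0, 5, 6, 7, 11, 8, 10, 9]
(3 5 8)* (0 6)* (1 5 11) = [6, 5, 2, 11, 4, 8, 0, 7, 3, 9, 10, 1] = (0 6)(1 5 8 3 11)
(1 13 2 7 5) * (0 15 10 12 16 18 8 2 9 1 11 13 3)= (0 15 10 12 16 18 8 2 7 5 11 13 9 1 3)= [15, 3, 7, 0, 4, 11, 6, 5, 2, 1, 12, 13, 16, 9, 14, 10, 18, 17, 8]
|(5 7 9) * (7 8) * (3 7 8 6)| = |(3 7 9 5 6)| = 5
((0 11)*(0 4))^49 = (0 11 4)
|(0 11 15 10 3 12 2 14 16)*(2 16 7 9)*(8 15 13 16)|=|(0 11 13 16)(2 14 7 9)(3 12 8 15 10)|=20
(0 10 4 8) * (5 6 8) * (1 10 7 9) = (0 7 9 1 10 4 5 6 8) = [7, 10, 2, 3, 5, 6, 8, 9, 0, 1, 4]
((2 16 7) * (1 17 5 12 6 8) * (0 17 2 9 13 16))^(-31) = ((0 17 5 12 6 8 1 2)(7 9 13 16))^(-31) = (0 17 5 12 6 8 1 2)(7 9 13 16)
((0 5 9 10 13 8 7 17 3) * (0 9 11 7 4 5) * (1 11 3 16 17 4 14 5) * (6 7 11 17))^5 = ((1 17 16 6 7 4)(3 9 10 13 8 14 5))^5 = (1 4 7 6 16 17)(3 14 13 9 5 8 10)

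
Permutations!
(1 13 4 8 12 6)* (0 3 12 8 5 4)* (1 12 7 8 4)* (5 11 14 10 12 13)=(0 3 7 8 4 11 14 10 12 6 13)(1 5)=[3, 5, 2, 7, 11, 1, 13, 8, 4, 9, 12, 14, 6, 0, 10]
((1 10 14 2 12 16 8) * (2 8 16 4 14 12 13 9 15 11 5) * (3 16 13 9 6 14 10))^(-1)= (1 8 14 6 13 16 3)(2 5 11 15 9)(4 12 10)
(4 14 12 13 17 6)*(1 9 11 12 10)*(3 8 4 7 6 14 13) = [0, 9, 2, 8, 13, 5, 7, 6, 4, 11, 1, 12, 3, 17, 10, 15, 16, 14] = (1 9 11 12 3 8 4 13 17 14 10)(6 7)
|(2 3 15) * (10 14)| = 6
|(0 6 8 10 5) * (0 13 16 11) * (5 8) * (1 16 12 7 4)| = |(0 6 5 13 12 7 4 1 16 11)(8 10)| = 10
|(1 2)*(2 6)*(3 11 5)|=3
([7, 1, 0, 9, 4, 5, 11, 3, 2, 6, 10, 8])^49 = (0 7 3 9 6 11 8 2)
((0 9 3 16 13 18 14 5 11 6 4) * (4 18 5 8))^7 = ((0 9 3 16 13 5 11 6 18 14 8 4))^7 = (0 6 3 14 13 4 11 9 18 16 8 5)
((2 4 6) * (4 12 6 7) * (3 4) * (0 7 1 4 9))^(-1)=(0 9 3 7)(1 4)(2 6 12)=((0 7 3 9)(1 4)(2 12 6))^(-1)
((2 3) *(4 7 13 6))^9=(2 3)(4 7 13 6)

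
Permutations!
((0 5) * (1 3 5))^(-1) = (0 5 3 1)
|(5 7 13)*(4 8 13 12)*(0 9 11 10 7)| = 10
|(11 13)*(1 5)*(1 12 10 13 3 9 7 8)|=10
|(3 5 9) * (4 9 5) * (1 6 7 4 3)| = |(1 6 7 4 9)| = 5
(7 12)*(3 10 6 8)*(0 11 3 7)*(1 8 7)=[11, 8, 2, 10, 4, 5, 7, 12, 1, 9, 6, 3, 0]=(0 11 3 10 6 7 12)(1 8)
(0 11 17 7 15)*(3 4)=(0 11 17 7 15)(3 4)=[11, 1, 2, 4, 3, 5, 6, 15, 8, 9, 10, 17, 12, 13, 14, 0, 16, 7]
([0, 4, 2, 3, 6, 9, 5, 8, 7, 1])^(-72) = (1 5 4 9 6)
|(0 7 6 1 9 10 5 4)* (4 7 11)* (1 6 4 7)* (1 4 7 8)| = |(0 11 8 1 9 10 5 4)| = 8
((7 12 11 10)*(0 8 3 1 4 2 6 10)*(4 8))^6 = (0 12 10 2)(4 11 7 6) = ((0 4 2 6 10 7 12 11)(1 8 3))^6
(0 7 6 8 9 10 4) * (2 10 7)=(0 2 10 4)(6 8 9 7)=[2, 1, 10, 3, 0, 5, 8, 6, 9, 7, 4]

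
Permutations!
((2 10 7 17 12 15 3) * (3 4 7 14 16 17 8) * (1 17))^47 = ((1 17 12 15 4 7 8 3 2 10 14 16))^47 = (1 16 14 10 2 3 8 7 4 15 12 17)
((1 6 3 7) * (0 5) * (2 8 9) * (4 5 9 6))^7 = ((0 9 2 8 6 3 7 1 4 5))^7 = (0 1 6 9 4 3 2 5 7 8)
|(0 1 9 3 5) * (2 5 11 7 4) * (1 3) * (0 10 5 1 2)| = 30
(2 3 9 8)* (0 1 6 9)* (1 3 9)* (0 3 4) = [4, 6, 9, 3, 0, 5, 1, 7, 2, 8] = (0 4)(1 6)(2 9 8)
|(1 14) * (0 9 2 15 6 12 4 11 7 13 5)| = |(0 9 2 15 6 12 4 11 7 13 5)(1 14)| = 22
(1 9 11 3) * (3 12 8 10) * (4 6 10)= [0, 9, 2, 1, 6, 5, 10, 7, 4, 11, 3, 12, 8]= (1 9 11 12 8 4 6 10 3)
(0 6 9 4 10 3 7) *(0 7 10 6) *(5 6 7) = (3 10)(4 7 5 6 9) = [0, 1, 2, 10, 7, 6, 9, 5, 8, 4, 3]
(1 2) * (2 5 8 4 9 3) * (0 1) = (0 1 5 8 4 9 3 2) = [1, 5, 0, 2, 9, 8, 6, 7, 4, 3]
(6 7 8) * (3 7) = (3 7 8 6) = [0, 1, 2, 7, 4, 5, 3, 8, 6]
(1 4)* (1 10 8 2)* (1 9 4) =[0, 1, 9, 3, 10, 5, 6, 7, 2, 4, 8] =(2 9 4 10 8)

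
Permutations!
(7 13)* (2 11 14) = [0, 1, 11, 3, 4, 5, 6, 13, 8, 9, 10, 14, 12, 7, 2] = (2 11 14)(7 13)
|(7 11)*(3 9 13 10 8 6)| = |(3 9 13 10 8 6)(7 11)| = 6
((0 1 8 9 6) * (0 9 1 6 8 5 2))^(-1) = (0 2 5 1 8 9 6)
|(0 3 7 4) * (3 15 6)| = |(0 15 6 3 7 4)| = 6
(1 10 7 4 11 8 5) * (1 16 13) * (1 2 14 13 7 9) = (1 10 9)(2 14 13)(4 11 8 5 16 7) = [0, 10, 14, 3, 11, 16, 6, 4, 5, 1, 9, 8, 12, 2, 13, 15, 7]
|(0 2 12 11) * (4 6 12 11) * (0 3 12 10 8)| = 9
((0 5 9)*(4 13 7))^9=((0 5 9)(4 13 7))^9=(13)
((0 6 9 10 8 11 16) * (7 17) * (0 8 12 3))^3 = ((0 6 9 10 12 3)(7 17)(8 11 16))^3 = (0 10)(3 9)(6 12)(7 17)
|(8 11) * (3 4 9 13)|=4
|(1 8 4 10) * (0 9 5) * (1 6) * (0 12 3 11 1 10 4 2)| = |(0 9 5 12 3 11 1 8 2)(6 10)| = 18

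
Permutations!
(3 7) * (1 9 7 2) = [0, 9, 1, 2, 4, 5, 6, 3, 8, 7] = (1 9 7 3 2)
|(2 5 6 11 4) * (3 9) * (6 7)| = |(2 5 7 6 11 4)(3 9)| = 6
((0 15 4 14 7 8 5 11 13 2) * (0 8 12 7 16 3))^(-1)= ((0 15 4 14 16 3)(2 8 5 11 13)(7 12))^(-1)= (0 3 16 14 4 15)(2 13 11 5 8)(7 12)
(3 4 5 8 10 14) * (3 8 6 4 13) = [0, 1, 2, 13, 5, 6, 4, 7, 10, 9, 14, 11, 12, 3, 8] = (3 13)(4 5 6)(8 10 14)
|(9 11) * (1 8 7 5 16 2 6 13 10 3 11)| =|(1 8 7 5 16 2 6 13 10 3 11 9)| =12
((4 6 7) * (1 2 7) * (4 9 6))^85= (9)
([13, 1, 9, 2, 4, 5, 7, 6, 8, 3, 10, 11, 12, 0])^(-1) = (0 13)(2 3 9)(6 7)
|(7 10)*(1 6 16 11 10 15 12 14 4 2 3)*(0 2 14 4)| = 13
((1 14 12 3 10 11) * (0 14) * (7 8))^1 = ((0 14 12 3 10 11 1)(7 8))^1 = (0 14 12 3 10 11 1)(7 8)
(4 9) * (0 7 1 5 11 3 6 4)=(0 7 1 5 11 3 6 4 9)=[7, 5, 2, 6, 9, 11, 4, 1, 8, 0, 10, 3]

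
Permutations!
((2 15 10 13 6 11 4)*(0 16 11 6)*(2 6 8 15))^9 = ((0 16 11 4 6 8 15 10 13))^9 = (16)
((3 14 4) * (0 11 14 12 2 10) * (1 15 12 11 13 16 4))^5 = ((0 13 16 4 3 11 14 1 15 12 2 10))^5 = (0 11 2 4 15 13 14 10 3 12 16 1)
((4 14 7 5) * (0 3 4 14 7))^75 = (0 7)(3 5)(4 14)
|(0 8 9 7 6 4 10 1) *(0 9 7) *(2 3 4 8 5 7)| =11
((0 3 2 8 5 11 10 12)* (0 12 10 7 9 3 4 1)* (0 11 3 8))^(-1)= ((12)(0 4 1 11 7 9 8 5 3 2))^(-1)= (12)(0 2 3 5 8 9 7 11 1 4)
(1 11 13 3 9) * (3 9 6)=(1 11 13 9)(3 6)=[0, 11, 2, 6, 4, 5, 3, 7, 8, 1, 10, 13, 12, 9]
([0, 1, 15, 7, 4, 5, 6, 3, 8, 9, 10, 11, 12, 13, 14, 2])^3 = [0, 1, 15, 7, 4, 5, 6, 3, 8, 9, 10, 11, 12, 13, 14, 2]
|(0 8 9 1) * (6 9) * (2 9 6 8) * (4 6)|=4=|(0 2 9 1)(4 6)|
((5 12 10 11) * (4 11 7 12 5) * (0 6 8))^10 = ((0 6 8)(4 11)(7 12 10))^10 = (0 6 8)(7 12 10)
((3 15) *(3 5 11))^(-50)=((3 15 5 11))^(-50)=(3 5)(11 15)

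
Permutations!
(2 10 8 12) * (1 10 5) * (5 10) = [0, 5, 10, 3, 4, 1, 6, 7, 12, 9, 8, 11, 2] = (1 5)(2 10 8 12)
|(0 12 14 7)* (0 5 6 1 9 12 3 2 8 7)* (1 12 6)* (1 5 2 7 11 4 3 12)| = 6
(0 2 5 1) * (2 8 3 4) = (0 8 3 4 2 5 1) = [8, 0, 5, 4, 2, 1, 6, 7, 3]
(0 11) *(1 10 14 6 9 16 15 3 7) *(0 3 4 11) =[0, 10, 2, 7, 11, 5, 9, 1, 8, 16, 14, 3, 12, 13, 6, 4, 15] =(1 10 14 6 9 16 15 4 11 3 7)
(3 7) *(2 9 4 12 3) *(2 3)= (2 9 4 12)(3 7)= [0, 1, 9, 7, 12, 5, 6, 3, 8, 4, 10, 11, 2]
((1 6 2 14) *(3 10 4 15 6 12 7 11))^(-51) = (1 3 6 12 10 2 7 4 14 11 15) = ((1 12 7 11 3 10 4 15 6 2 14))^(-51)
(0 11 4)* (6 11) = (0 6 11 4) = [6, 1, 2, 3, 0, 5, 11, 7, 8, 9, 10, 4]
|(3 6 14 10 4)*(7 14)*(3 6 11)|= |(3 11)(4 6 7 14 10)|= 10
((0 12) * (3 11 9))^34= ((0 12)(3 11 9))^34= (12)(3 11 9)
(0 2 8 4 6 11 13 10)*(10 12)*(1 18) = [2, 18, 8, 3, 6, 5, 11, 7, 4, 9, 0, 13, 10, 12, 14, 15, 16, 17, 1] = (0 2 8 4 6 11 13 12 10)(1 18)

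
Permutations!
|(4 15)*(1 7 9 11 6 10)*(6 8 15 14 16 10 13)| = 10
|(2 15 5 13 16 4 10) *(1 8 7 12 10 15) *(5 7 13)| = 10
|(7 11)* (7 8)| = 3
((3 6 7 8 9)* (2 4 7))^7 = ((2 4 7 8 9 3 6))^7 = (9)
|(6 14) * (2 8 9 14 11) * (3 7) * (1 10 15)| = |(1 10 15)(2 8 9 14 6 11)(3 7)| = 6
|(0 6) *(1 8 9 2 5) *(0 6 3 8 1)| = |(0 3 8 9 2 5)| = 6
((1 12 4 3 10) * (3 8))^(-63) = ((1 12 4 8 3 10))^(-63) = (1 8)(3 12)(4 10)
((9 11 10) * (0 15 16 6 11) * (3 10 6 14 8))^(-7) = ((0 15 16 14 8 3 10 9)(6 11))^(-7) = (0 15 16 14 8 3 10 9)(6 11)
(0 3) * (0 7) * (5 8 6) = (0 3 7)(5 8 6) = [3, 1, 2, 7, 4, 8, 5, 0, 6]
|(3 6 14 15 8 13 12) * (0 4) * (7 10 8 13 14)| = |(0 4)(3 6 7 10 8 14 15 13 12)| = 18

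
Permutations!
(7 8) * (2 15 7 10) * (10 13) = (2 15 7 8 13 10) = [0, 1, 15, 3, 4, 5, 6, 8, 13, 9, 2, 11, 12, 10, 14, 7]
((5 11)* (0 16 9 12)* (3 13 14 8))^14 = ((0 16 9 12)(3 13 14 8)(5 11))^14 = (0 9)(3 14)(8 13)(12 16)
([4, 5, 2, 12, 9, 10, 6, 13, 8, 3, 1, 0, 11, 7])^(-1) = (0 11 12 3 9 4)(1 10 5)(7 13)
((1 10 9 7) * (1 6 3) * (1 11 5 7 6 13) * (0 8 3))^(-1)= ((0 8 3 11 5 7 13 1 10 9 6))^(-1)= (0 6 9 10 1 13 7 5 11 3 8)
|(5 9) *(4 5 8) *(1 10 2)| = 12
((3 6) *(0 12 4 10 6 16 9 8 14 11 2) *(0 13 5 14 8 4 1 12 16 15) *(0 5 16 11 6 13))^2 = (0 2 11)(3 5 6 15 14)(4 13 9 10 16)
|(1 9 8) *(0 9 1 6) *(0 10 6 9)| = 2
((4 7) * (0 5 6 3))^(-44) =(7)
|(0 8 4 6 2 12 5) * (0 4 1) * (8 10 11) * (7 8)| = |(0 10 11 7 8 1)(2 12 5 4 6)| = 30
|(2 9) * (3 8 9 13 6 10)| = 7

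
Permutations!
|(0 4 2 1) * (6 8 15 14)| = 4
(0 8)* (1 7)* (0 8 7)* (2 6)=(8)(0 7 1)(2 6)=[7, 0, 6, 3, 4, 5, 2, 1, 8]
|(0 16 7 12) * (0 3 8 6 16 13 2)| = 6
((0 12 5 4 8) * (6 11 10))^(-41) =(0 8 4 5 12)(6 11 10)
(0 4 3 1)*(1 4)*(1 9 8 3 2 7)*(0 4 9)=(1 4 2 7)(3 9 8)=[0, 4, 7, 9, 2, 5, 6, 1, 3, 8]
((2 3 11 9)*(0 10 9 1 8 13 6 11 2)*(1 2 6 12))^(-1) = (0 9 10)(1 12 13 8)(2 11 6 3)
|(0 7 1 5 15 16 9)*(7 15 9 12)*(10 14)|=|(0 15 16 12 7 1 5 9)(10 14)|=8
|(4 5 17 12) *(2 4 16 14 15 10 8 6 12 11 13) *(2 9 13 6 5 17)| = |(2 4 17 11 6 12 16 14 15 10 8 5)(9 13)| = 12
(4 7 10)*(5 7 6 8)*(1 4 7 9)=(1 4 6 8 5 9)(7 10)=[0, 4, 2, 3, 6, 9, 8, 10, 5, 1, 7]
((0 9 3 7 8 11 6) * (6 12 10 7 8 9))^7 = ((0 6)(3 8 11 12 10 7 9))^7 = (12)(0 6)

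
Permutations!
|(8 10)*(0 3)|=2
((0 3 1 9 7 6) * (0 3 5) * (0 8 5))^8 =(1 6 9 3 7)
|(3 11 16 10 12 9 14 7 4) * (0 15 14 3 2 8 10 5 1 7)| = 12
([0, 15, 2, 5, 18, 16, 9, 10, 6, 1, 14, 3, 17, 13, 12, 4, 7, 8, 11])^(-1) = (1 9 6 8 17 12 14 10 7 16 5 3 11 18 4 15)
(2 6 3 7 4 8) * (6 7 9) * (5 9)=[0, 1, 7, 5, 8, 9, 3, 4, 2, 6]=(2 7 4 8)(3 5 9 6)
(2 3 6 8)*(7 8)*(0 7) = (0 7 8 2 3 6) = [7, 1, 3, 6, 4, 5, 0, 8, 2]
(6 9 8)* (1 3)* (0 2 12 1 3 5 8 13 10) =[2, 5, 12, 3, 4, 8, 9, 7, 6, 13, 0, 11, 1, 10] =(0 2 12 1 5 8 6 9 13 10)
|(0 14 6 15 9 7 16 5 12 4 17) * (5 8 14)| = |(0 5 12 4 17)(6 15 9 7 16 8 14)| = 35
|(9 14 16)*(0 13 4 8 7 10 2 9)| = 10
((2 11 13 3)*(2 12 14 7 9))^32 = (14)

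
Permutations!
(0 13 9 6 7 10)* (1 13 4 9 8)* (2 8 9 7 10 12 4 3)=(0 3 2 8 1 13 9 6 10)(4 7 12)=[3, 13, 8, 2, 7, 5, 10, 12, 1, 6, 0, 11, 4, 9]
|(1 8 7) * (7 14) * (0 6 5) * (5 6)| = |(0 5)(1 8 14 7)| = 4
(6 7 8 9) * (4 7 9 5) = (4 7 8 5)(6 9) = [0, 1, 2, 3, 7, 4, 9, 8, 5, 6]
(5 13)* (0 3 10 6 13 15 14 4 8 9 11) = (0 3 10 6 13 5 15 14 4 8 9 11) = [3, 1, 2, 10, 8, 15, 13, 7, 9, 11, 6, 0, 12, 5, 4, 14]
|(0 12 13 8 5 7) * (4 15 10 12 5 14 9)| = |(0 5 7)(4 15 10 12 13 8 14 9)| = 24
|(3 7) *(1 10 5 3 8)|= 6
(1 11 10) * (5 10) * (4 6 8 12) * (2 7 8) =(1 11 5 10)(2 7 8 12 4 6) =[0, 11, 7, 3, 6, 10, 2, 8, 12, 9, 1, 5, 4]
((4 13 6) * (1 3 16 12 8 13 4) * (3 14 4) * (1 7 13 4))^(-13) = ((1 14)(3 16 12 8 4)(6 7 13))^(-13) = (1 14)(3 12 4 16 8)(6 13 7)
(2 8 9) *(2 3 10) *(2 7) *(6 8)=(2 6 8 9 3 10 7)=[0, 1, 6, 10, 4, 5, 8, 2, 9, 3, 7]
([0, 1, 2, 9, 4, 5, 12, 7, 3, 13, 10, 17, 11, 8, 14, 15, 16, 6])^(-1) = [0, 1, 2, 8, 4, 5, 17, 7, 13, 3, 10, 12, 6, 9, 14, 15, 16, 11]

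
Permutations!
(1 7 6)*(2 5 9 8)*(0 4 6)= (0 4 6 1 7)(2 5 9 8)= [4, 7, 5, 3, 6, 9, 1, 0, 2, 8]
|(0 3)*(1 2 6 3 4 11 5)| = |(0 4 11 5 1 2 6 3)| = 8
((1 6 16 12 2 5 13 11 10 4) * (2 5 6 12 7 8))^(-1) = (1 4 10 11 13 5 12)(2 8 7 16 6)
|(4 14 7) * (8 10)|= 6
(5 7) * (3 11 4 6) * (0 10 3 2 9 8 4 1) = (0 10 3 11 1)(2 9 8 4 6)(5 7) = [10, 0, 9, 11, 6, 7, 2, 5, 4, 8, 3, 1]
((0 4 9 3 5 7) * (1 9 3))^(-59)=((0 4 3 5 7)(1 9))^(-59)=(0 4 3 5 7)(1 9)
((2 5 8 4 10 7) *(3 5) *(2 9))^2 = ((2 3 5 8 4 10 7 9))^2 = (2 5 4 7)(3 8 10 9)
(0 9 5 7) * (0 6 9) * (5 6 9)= (5 7 9 6)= [0, 1, 2, 3, 4, 7, 5, 9, 8, 6]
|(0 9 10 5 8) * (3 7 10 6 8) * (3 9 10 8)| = 8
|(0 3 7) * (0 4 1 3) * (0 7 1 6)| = 4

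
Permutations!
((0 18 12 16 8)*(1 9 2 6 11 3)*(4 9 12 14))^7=((0 18 14 4 9 2 6 11 3 1 12 16 8))^7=(0 11 18 3 14 1 4 12 9 16 2 8 6)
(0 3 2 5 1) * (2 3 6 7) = (0 6 7 2 5 1) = [6, 0, 5, 3, 4, 1, 7, 2]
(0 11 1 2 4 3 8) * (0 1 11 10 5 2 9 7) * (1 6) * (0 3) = (11)(0 10 5 2 4)(1 9 7 3 8 6) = [10, 9, 4, 8, 0, 2, 1, 3, 6, 7, 5, 11]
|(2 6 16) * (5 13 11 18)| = |(2 6 16)(5 13 11 18)| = 12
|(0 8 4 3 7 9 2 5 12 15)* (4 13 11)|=12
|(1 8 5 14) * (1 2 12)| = 6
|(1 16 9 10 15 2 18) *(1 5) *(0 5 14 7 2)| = 28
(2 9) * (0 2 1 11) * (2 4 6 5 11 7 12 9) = (0 4 6 5 11)(1 7 12 9) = [4, 7, 2, 3, 6, 11, 5, 12, 8, 1, 10, 0, 9]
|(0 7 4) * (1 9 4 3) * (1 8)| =7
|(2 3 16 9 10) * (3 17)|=6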